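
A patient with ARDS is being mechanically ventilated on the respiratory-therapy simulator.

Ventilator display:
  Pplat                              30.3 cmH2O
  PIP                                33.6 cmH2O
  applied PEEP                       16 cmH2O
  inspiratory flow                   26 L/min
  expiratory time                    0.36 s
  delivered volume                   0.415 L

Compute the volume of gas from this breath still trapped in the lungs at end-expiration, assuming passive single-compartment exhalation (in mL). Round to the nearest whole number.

81

Flow: 26 L/min ÷ 60 = 0.4333 L/s.
R = (PIP − Pplat)/V̇ = (33.6 − 30.3) / 0.4333 = 3.3/0.4333 = 7.616 cmH2O·s/L.
C = Vt/(Pplat − PEEP) = 415.0 / (30.3 − 16) = 415.0/14.3 = 29.021 mL/cmH2O.
τ = R × C = 7.616 × 0.02902 L/cmH2O = 0.221 s.
Fraction remaining = e^(−Te/τ) = e^(−0.36/0.221) = 0.1961.
Trapped volume = 415.0 × 0.1961 = 81.382 mL.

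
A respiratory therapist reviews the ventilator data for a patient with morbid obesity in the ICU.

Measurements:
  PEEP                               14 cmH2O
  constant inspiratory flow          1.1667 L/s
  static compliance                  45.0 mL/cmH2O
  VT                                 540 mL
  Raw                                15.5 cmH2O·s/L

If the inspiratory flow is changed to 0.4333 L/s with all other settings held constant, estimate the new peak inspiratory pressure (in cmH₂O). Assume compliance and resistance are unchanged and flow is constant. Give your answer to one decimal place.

32.7

PIP = Vt/C + R·V̇ + PEEP (constant-flow equation of motion).
Only the resistive term changes: ΔPIP = R × ΔV̇ = 15.5 × (0.4333 − 1.1667) = 15.5 × -0.7334 = -11.368 cmH2O.
Original PIP = 540/45.0 + 15.5×1.1667 + 14 = 44.084 cmH2O; new PIP = 44.084 + (-11.368) = 32.716 cmH2O.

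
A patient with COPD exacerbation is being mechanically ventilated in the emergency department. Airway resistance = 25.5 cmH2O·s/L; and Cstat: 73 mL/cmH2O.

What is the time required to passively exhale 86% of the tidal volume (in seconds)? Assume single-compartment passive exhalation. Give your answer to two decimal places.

3.66

τ = R × C = 25.5 × 73 mL/cmH2O = 25.5 × 0.073 L/cmH2O = 1.862 s.
Exhaled fraction f = 1 − e^(−t/τ) → t = −τ·ln(1 − f) = −1.862·ln(0.14) = 3.661 s.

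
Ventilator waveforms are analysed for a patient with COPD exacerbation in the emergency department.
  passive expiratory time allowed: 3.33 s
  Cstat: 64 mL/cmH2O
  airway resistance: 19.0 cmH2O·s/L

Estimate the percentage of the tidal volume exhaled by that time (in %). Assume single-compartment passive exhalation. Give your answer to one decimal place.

93.5

τ = R × C = 19.0 × 64 mL/cmH2O = 19.0 × 0.064 L/cmH2O = 1.216 s.
Passive exhalation: V(t)/V₀ = e^(−t/τ) = e^(−3.33/1.216) = 0.06467.
Fraction exhaled = 1 − 0.06467 = 0.9353 → 93.53%.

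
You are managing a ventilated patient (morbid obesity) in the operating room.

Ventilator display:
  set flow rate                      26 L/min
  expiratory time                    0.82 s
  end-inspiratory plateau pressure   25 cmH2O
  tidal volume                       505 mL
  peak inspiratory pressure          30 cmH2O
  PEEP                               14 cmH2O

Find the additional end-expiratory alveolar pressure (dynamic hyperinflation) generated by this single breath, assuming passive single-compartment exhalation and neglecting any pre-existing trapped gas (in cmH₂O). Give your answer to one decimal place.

Flow: 26 L/min ÷ 60 = 0.4333 L/s.
R = (PIP − Pplat)/V̇ = (30 − 25) / 0.4333 = 5.0/0.4333 = 11.539 cmH2O·s/L.
C = Vt/(Pplat − PEEP) = 505.0 / (25 − 14) = 505.0/11.0 = 45.909 mL/cmH2O.
τ = R × C = 11.539 × 0.04591 L/cmH2O = 0.5298 s.
Fraction remaining = e^(−Te/τ) = e^(−0.82/0.5298) = 0.2127; trapped volume = 505.0 × 0.2127 = 107.41 mL.
Additional alveolar pressure from trapping ≈ V_trapped / C = 107.41 / 45.909 = 2.34 cmH2O.

2.3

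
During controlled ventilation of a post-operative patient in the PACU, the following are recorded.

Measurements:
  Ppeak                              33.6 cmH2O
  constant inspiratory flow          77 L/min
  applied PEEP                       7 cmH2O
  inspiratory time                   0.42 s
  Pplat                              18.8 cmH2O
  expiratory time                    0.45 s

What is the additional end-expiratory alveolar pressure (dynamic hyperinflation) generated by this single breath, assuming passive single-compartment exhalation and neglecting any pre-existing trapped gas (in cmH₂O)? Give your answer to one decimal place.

5.0

Flow: 77 L/min ÷ 60 = 1.2833 L/s.
Vt = flow × Ti = 1.2833 L/s × 0.42 s × 1000 mL/L = 538.99 mL.
R = (PIP − Pplat)/V̇ = (33.6 − 18.8) / 1.2833 = 14.8/1.2833 = 11.533 cmH2O·s/L.
C = Vt/(Pplat − PEEP) = 538.99 / (18.8 − 7) = 538.99/11.8 = 45.677 mL/cmH2O.
τ = R × C = 11.533 × 0.04568 L/cmH2O = 0.5268 s.
Fraction remaining = e^(−Te/τ) = e^(−0.45/0.5268) = 0.4256; trapped volume = 538.99 × 0.4256 = 229.39 mL.
Additional alveolar pressure from trapping ≈ V_trapped / C = 229.39 / 45.677 = 5.022 cmH2O.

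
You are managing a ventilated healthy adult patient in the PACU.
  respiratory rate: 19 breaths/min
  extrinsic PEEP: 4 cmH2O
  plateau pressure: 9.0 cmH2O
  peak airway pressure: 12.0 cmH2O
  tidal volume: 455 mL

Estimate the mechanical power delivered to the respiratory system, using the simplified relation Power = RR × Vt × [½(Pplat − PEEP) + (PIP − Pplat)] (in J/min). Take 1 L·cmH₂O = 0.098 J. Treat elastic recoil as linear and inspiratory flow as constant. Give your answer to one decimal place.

Per-breath work = Vt × [½(Pplat−PEEP) + (PIP−Pplat)] = 0.455 × [0.5×5.0 + 3.0] = 0.455 × 5.5 = 2.503 L·cmH2O.
Power = 19 × 2.503 = 47.557 L·cmH2O/min.
× 0.098 J/(L·cmH2O) → 4.661 J/min.

4.7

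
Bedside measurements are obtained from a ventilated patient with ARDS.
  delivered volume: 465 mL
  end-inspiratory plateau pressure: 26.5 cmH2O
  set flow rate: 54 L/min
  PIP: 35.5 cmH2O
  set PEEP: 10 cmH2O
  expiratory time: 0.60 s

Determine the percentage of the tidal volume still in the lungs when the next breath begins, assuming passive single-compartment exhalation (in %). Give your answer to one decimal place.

11.9

Flow: 54 L/min ÷ 60 = 0.9 L/s.
R = (PIP − Pplat)/V̇ = (35.5 − 26.5) / 0.9 = 9.0/0.9 = 10.0 cmH2O·s/L.
C = Vt/(Pplat − PEEP) = 465.0 / (26.5 − 10) = 465.0/16.5 = 28.182 mL/cmH2O.
τ = R × C = 10.0 × 0.02818 L/cmH2O = 0.2818 s.
Fraction remaining at end-expiration = e^(−Te/τ) = e^(−0.60/0.2818) = 0.1189 → 11.89%.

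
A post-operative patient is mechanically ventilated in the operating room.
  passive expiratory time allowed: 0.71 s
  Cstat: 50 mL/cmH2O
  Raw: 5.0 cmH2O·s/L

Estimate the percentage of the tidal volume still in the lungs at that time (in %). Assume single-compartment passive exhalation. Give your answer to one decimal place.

5.8

τ = R × C = 5.0 × 50 mL/cmH2O = 5.0 × 0.050 L/cmH2O = 0.25 s.
Passive exhalation: V(t)/V₀ = e^(−t/τ) = e^(−0.71/0.25) = 0.05843.
Fraction remaining = 0.05843 → 5.843%.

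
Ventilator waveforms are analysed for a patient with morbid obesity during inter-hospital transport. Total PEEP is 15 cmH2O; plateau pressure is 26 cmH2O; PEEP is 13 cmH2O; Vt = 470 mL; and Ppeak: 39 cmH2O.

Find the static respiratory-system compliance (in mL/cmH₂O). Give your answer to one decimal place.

End-expiratory occlusion gives total PEEP = 15 cmH2O (intrinsic PEEP = 15 − 13 = 2). Use total PEEP for the elastic gradient.
Cstat = Vt / (Pplat − PEEPtotal) = 470 / (26 − 15) = 470 / 11.0 = 42.727 mL/cmH2O.

42.7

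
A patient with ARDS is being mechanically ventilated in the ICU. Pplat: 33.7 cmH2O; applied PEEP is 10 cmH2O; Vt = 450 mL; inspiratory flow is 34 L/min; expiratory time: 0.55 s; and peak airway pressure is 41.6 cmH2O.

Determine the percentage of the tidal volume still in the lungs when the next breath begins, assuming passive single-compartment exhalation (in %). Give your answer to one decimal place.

12.5

Flow: 34 L/min ÷ 60 = 0.5667 L/s.
R = (PIP − Pplat)/V̇ = (41.6 − 33.7) / 0.5667 = 7.9/0.5667 = 13.94 cmH2O·s/L.
C = Vt/(Pplat − PEEP) = 450.0 / (33.7 − 10) = 450.0/23.7 = 18.987 mL/cmH2O.
τ = R × C = 13.94 × 0.01899 L/cmH2O = 0.2647 s.
Fraction remaining at end-expiration = e^(−Te/τ) = e^(−0.55/0.2647) = 0.1252 → 12.52%.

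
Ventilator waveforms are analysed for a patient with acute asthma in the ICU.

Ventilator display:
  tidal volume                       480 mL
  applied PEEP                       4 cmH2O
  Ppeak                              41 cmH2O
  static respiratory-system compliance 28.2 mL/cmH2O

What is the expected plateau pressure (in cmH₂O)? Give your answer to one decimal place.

21.0

Pplat = PEEP + Vt / Cstat = 4 + 480 / 28.2 = 4 + 17.021 = 21.021 cmH2O.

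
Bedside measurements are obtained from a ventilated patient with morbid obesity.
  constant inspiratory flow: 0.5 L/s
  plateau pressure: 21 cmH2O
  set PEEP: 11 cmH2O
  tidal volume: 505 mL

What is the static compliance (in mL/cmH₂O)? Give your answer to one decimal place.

50.5

Cstat = Vt / (Pplat − PEEP) = 505 / (21 − 11) = 505 / 10.0 = 50.5 mL/cmH2O.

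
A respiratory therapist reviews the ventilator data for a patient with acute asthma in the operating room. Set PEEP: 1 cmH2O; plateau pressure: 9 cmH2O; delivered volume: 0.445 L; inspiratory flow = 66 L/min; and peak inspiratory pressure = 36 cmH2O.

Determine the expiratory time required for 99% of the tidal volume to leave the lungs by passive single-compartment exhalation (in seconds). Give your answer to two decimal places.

6.29

Flow: 66 L/min ÷ 60 = 1.1 L/s.
R = (PIP − Pplat)/V̇ = (36 − 9) / 1.1 = 27.0/1.1 = 24.545 cmH2O·s/L.
C = Vt/(Pplat − PEEP) = 445.0 / (9 − 1) = 445.0/8.0 = 55.625 mL/cmH2O.
τ = R × C = 24.545 × 0.05563 L/cmH2O = 1.365 s.
t = −τ·ln(1 − 0.99) = −1.365·ln(0.01) = 6.286 s.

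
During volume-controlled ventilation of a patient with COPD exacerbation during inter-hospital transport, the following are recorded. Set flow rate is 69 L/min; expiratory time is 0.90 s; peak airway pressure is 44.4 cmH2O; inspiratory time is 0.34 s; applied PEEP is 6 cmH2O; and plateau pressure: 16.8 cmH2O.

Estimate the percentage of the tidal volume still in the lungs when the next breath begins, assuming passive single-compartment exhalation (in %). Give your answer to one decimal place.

35.5

Flow: 69 L/min ÷ 60 = 1.15 L/s.
Vt = flow × Ti = 1.15 L/s × 0.34 s × 1000 mL/L = 391.0 mL.
R = (PIP − Pplat)/V̇ = (44.4 − 16.8) / 1.15 = 27.6/1.15 = 24.0 cmH2O·s/L.
C = Vt/(Pplat − PEEP) = 391.0 / (16.8 − 6) = 391.0/10.8 = 36.204 mL/cmH2O.
τ = R × C = 24.0 × 0.0362 L/cmH2O = 0.8688 s.
Fraction remaining at end-expiration = e^(−Te/τ) = e^(−0.90/0.8688) = 0.3549 → 35.49%.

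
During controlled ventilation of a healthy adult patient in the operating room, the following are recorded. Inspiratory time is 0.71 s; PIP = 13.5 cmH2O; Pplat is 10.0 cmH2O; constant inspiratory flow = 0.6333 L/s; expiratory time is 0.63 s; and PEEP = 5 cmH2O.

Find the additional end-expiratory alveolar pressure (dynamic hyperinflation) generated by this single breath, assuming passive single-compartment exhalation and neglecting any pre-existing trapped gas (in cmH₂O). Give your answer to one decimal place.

1.4

Vt = flow × Ti = 0.6333 L/s × 0.71 s × 1000 mL/L = 449.64 mL.
R = (PIP − Pplat)/V̇ = (13.5 − 10.0) / 0.6333 = 3.5/0.6333 = 5.527 cmH2O·s/L.
C = Vt/(Pplat − PEEP) = 449.64 / (10.0 − 5) = 449.64/5.0 = 89.928 mL/cmH2O.
τ = R × C = 5.527 × 0.08993 L/cmH2O = 0.497 s.
Fraction remaining = e^(−Te/τ) = e^(−0.63/0.497) = 0.2815; trapped volume = 449.64 × 0.2815 = 126.57 mL.
Additional alveolar pressure from trapping ≈ V_trapped / C = 126.57 / 89.928 = 1.407 cmH2O.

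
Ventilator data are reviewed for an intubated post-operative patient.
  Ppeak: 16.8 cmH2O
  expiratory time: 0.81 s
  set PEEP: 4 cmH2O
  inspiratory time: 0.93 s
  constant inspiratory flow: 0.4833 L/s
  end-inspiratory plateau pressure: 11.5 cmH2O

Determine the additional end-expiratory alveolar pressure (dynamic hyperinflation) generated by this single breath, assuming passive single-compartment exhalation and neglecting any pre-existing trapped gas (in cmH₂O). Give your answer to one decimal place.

Vt = flow × Ti = 0.4833 L/s × 0.93 s × 1000 mL/L = 449.47 mL.
R = (PIP − Pplat)/V̇ = (16.8 − 11.5) / 0.4833 = 5.3/0.4833 = 10.966 cmH2O·s/L.
C = Vt/(Pplat − PEEP) = 449.47 / (11.5 − 4) = 449.47/7.5 = 59.929 mL/cmH2O.
τ = R × C = 10.966 × 0.05993 L/cmH2O = 0.6572 s.
Fraction remaining = e^(−Te/τ) = e^(−0.81/0.6572) = 0.2916; trapped volume = 449.47 × 0.2916 = 131.07 mL.
Additional alveolar pressure from trapping ≈ V_trapped / C = 131.07 / 59.929 = 2.187 cmH2O.

2.2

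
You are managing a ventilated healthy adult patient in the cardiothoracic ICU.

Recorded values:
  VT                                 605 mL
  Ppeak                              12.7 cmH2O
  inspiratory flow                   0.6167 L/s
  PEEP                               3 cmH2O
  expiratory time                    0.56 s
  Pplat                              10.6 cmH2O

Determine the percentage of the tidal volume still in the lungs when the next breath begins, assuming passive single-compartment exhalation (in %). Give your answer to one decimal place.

12.7

R = (PIP − Pplat)/V̇ = (12.7 − 10.6) / 0.6167 = 2.1/0.6167 = 3.405 cmH2O·s/L.
C = Vt/(Pplat − PEEP) = 605.0 / (10.6 − 3) = 605.0/7.6 = 79.605 mL/cmH2O.
τ = R × C = 3.405 × 0.07961 L/cmH2O = 0.2711 s.
Fraction remaining at end-expiration = e^(−Te/τ) = e^(−0.56/0.2711) = 0.1267 → 12.67%.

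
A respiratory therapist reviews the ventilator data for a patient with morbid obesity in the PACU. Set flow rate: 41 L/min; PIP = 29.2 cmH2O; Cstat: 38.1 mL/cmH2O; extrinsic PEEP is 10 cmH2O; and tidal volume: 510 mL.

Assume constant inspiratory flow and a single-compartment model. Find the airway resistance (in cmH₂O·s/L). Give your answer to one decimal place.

Flow: 41 L/min ÷ 60 = 0.6833 L/s.
Equation of motion (constant flow): PIP = Vt/C + R·V̇ + PEEP.
R·V̇ = PIP − Vt/C − PEEP = 29.2 − 510/38.1 − 10 = 29.2 − 13.386 − 10 = 5.814 cmH2O.
R = 5.814 / 0.6833 = 8.509 cmH2O·s/L.

8.5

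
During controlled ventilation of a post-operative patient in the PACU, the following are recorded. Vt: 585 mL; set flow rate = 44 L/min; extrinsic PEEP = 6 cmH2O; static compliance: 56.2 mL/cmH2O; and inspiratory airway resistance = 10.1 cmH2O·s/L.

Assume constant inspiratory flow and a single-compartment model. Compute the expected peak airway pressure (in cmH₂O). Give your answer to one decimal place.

23.8

Flow: 44 L/min ÷ 60 = 0.7333 L/s.
Equation of motion (constant flow): PIP = Vt/C + R·V̇ + PEEP.
PIP = 585/56.2 + 10.1×0.7333 + 6 = 10.409 + 7.406 + 6 = 23.815 cmH2O.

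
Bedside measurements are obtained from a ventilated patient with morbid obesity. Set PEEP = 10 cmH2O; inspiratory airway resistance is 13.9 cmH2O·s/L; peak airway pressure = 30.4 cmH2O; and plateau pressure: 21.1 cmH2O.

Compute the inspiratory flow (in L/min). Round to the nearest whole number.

40

flow = (PIP − Pplat) / Raw = (30.4 − 21.1) / 13.9 = 0.6691 L/s × 60 = 40.146 L/min.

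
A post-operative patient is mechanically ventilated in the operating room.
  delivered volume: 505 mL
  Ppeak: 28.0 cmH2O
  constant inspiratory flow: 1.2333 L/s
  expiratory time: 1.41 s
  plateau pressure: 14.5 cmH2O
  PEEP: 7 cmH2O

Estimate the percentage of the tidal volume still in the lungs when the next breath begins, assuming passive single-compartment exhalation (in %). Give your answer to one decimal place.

14.8

R = (PIP − Pplat)/V̇ = (28.0 − 14.5) / 1.2333 = 13.5/1.2333 = 10.946 cmH2O·s/L.
C = Vt/(Pplat − PEEP) = 505.0 / (14.5 − 7) = 505.0/7.5 = 67.333 mL/cmH2O.
τ = R × C = 10.946 × 0.06733 L/cmH2O = 0.737 s.
Fraction remaining at end-expiration = e^(−Te/τ) = e^(−1.41/0.737) = 0.1476 → 14.76%.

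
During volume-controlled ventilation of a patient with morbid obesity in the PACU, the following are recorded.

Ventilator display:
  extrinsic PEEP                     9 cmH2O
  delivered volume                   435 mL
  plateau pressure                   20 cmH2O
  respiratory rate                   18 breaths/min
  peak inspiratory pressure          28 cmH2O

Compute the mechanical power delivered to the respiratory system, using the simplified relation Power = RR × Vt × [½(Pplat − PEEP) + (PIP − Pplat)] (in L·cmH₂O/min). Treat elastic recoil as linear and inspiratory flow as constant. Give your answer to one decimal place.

105.7

Per-breath work = Vt × [½(Pplat−PEEP) + (PIP−Pplat)] = 0.435 × [0.5×11.0 + 8.0] = 0.435 × 13.5 = 5.873 L·cmH2O.
Power = 18 × 5.873 = 105.71 L·cmH2O/min.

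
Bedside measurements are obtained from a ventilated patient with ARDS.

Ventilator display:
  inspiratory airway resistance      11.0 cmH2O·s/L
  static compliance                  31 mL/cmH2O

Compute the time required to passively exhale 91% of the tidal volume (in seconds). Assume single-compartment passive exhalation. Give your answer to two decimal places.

τ = R × C = 11.0 × 31 mL/cmH2O = 11.0 × 0.031 L/cmH2O = 0.341 s.
Exhaled fraction f = 1 − e^(−t/τ) → t = −τ·ln(1 − f) = −0.341·ln(0.09) = 0.8211 s.

0.82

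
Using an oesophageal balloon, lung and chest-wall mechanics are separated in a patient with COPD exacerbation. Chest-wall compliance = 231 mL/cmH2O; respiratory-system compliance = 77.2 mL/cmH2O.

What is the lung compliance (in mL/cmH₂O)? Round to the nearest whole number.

1/CL = 1/Crs − 1/Ccw.
1/CL = 1/77.2 − 1/231 = 0.008624.
CL = 115.96 mL/cmH2O.

116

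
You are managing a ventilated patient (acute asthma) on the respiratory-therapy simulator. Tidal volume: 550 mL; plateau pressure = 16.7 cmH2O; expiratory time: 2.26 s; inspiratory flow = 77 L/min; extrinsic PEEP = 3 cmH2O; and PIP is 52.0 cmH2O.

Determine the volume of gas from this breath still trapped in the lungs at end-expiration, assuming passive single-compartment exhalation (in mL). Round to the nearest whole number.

Flow: 77 L/min ÷ 60 = 1.2833 L/s.
R = (PIP − Pplat)/V̇ = (52.0 − 16.7) / 1.2833 = 35.3/1.2833 = 27.507 cmH2O·s/L.
C = Vt/(Pplat − PEEP) = 550.0 / (16.7 − 3) = 550.0/13.7 = 40.146 mL/cmH2O.
τ = R × C = 27.507 × 0.04015 L/cmH2O = 1.104 s.
Fraction remaining = e^(−Te/τ) = e^(−2.26/1.104) = 0.1291.
Trapped volume = 550.0 × 0.1291 = 71.005 mL.

71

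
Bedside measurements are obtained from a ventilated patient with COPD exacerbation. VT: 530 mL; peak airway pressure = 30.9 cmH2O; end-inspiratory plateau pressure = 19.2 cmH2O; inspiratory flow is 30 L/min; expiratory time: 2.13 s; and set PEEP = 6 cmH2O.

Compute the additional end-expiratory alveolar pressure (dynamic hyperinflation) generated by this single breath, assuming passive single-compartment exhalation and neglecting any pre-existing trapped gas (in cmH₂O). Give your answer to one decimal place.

1.4

Flow: 30 L/min ÷ 60 = 0.5 L/s.
R = (PIP − Pplat)/V̇ = (30.9 − 19.2) / 0.5 = 11.7/0.5 = 23.4 cmH2O·s/L.
C = Vt/(Pplat − PEEP) = 530.0 / (19.2 − 6) = 530.0/13.2 = 40.152 mL/cmH2O.
τ = R × C = 23.4 × 0.04015 L/cmH2O = 0.9395 s.
Fraction remaining = e^(−Te/τ) = e^(−2.13/0.9395) = 0.1036; trapped volume = 530.0 × 0.1036 = 54.908 mL.
Additional alveolar pressure from trapping ≈ V_trapped / C = 54.908 / 40.152 = 1.368 cmH2O.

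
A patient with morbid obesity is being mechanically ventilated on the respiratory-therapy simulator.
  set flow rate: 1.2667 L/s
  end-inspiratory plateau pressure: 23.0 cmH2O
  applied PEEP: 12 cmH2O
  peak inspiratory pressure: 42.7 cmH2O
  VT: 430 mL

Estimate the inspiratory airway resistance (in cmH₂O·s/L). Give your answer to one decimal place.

15.6

Raw = (PIP − Pplat) / flow = (42.7 − 23.0) / 1.2667 = 19.7 / 1.2667 = 15.552 cmH2O·s/L.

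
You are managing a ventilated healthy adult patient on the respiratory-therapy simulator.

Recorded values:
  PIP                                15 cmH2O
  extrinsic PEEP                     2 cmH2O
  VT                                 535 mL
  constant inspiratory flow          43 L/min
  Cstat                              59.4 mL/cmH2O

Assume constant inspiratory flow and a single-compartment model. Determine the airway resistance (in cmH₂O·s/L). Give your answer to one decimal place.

Flow: 43 L/min ÷ 60 = 0.7167 L/s.
Equation of motion (constant flow): PIP = Vt/C + R·V̇ + PEEP.
R·V̇ = PIP − Vt/C − PEEP = 15 − 535/59.4 − 2 = 15 − 9.007 − 2 = 3.993 cmH2O.
R = 3.993 / 0.7167 = 5.571 cmH2O·s/L.

5.6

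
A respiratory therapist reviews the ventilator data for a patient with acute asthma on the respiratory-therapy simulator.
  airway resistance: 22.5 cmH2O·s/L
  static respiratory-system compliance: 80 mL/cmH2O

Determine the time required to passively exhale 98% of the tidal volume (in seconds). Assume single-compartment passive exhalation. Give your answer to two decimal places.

7.04

τ = R × C = 22.5 × 80 mL/cmH2O = 22.5 × 0.080 L/cmH2O = 1.8 s.
Exhaled fraction f = 1 − e^(−t/τ) → t = −τ·ln(1 − f) = −1.8·ln(0.02) = 7.042 s.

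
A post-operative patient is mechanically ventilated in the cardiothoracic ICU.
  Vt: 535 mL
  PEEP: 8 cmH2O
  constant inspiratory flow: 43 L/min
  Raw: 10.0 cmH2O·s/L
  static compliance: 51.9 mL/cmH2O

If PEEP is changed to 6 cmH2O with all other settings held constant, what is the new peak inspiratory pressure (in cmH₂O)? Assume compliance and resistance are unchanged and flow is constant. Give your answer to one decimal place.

Flow: 43 L/min ÷ 60 = 0.7167 L/s.
PIP = Vt/C + R·V̇ + PEEP (constant-flow equation of motion).
Only the baseline term changes: ΔPIP = ΔPEEP = 6 − 8 = -2.0 cmH2O.
Original PIP = 535/51.9 + 10.0×0.7167 + 8 = 25.475 cmH2O; new PIP = 25.475 + (-2.0) = 23.475 cmH2O.

23.5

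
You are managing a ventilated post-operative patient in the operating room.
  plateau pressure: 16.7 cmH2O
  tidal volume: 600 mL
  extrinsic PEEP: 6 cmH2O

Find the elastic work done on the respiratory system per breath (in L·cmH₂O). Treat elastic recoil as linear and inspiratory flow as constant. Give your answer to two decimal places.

3.21

Elastic work ≈ ½ × (Pplat − PEEP) × Vt = 0.5 × (16.7 − 6) × 0.600 L = 0.5 × 10.7 × 0.600 = 3.21 L·cmH2O.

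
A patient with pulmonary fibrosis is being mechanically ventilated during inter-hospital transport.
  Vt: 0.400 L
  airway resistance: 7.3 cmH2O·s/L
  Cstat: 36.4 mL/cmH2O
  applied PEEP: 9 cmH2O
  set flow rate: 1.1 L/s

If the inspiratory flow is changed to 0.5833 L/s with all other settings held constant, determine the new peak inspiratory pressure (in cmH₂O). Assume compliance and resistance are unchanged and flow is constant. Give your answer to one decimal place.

PIP = Vt/C + R·V̇ + PEEP (constant-flow equation of motion).
Only the resistive term changes: ΔPIP = R × ΔV̇ = 7.3 × (0.5833 − 1.1) = 7.3 × -0.5167 = -3.772 cmH2O.
Original PIP = 400/36.4 + 7.3×1.1 + 9 = 28.019 cmH2O; new PIP = 28.019 + (-3.772) = 24.247 cmH2O.

24.2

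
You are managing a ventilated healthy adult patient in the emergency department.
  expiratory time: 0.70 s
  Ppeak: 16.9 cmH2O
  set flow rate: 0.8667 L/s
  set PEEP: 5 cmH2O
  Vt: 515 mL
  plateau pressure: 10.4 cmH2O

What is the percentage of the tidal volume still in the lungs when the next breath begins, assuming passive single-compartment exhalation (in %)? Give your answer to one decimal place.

R = (PIP − Pplat)/V̇ = (16.9 − 10.4) / 0.8667 = 6.5/0.8667 = 7.5 cmH2O·s/L.
C = Vt/(Pplat − PEEP) = 515.0 / (10.4 − 5) = 515.0/5.4 = 95.37 mL/cmH2O.
τ = R × C = 7.5 × 0.09537 L/cmH2O = 0.7153 s.
Fraction remaining at end-expiration = e^(−Te/τ) = e^(−0.70/0.7153) = 0.3758 → 37.58%.

37.6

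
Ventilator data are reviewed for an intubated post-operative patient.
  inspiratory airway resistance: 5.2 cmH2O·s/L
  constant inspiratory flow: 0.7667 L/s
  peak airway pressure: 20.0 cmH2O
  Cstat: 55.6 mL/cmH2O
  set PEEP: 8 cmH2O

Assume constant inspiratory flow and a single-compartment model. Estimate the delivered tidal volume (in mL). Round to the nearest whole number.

Equation of motion (constant flow): PIP = Vt/C + R·V̇ + PEEP.
Vt/C = PIP − R·V̇ − PEEP = 20.0 − 3.987 − 8 = 8.013 cmH2O.
Vt = C × 8.013 = 55.6 × 8.013 = 445.52 mL.

446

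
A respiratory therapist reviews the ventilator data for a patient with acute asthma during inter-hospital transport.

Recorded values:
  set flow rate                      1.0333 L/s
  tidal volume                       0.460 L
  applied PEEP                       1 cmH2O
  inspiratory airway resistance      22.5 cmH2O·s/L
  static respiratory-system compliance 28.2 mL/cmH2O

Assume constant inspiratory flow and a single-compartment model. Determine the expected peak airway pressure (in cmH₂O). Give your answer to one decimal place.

40.6

Equation of motion (constant flow): PIP = Vt/C + R·V̇ + PEEP.
PIP = 460/28.2 + 22.5×1.0333 + 1 = 16.312 + 23.249 + 1 = 40.561 cmH2O.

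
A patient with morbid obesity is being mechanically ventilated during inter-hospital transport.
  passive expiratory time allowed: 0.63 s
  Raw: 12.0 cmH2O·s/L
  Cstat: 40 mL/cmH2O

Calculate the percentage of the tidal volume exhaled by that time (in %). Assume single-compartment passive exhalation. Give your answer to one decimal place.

τ = R × C = 12.0 × 40 mL/cmH2O = 12.0 × 0.040 L/cmH2O = 0.48 s.
Passive exhalation: V(t)/V₀ = e^(−t/τ) = e^(−0.63/0.48) = 0.2691.
Fraction exhaled = 1 − 0.2691 = 0.7309 → 73.09%.

73.1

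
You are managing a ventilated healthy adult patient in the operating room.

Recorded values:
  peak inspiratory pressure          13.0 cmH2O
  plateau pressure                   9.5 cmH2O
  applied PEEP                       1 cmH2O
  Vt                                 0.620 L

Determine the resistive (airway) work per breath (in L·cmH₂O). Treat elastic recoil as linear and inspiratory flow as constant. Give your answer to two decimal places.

With constant inspiratory flow the resistive pressure is constant at PIP − Pplat = 13.0 − 9.5 = 3.5 cmH2O, so resistive work = 3.5 × 0.620 = 2.17 L·cmH2O.

2.17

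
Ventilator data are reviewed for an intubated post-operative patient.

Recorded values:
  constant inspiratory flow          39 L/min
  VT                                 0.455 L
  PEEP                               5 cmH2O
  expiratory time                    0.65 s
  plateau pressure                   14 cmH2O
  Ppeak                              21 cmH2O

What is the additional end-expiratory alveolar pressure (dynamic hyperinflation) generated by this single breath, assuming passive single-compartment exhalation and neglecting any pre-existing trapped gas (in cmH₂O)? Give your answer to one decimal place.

2.7

Flow: 39 L/min ÷ 60 = 0.65 L/s.
R = (PIP − Pplat)/V̇ = (21 − 14) / 0.65 = 7.0/0.65 = 10.769 cmH2O·s/L.
C = Vt/(Pplat − PEEP) = 455.0 / (14 − 5) = 455.0/9.0 = 50.556 mL/cmH2O.
τ = R × C = 10.769 × 0.05056 L/cmH2O = 0.5445 s.
Fraction remaining = e^(−Te/τ) = e^(−0.65/0.5445) = 0.3031; trapped volume = 455.0 × 0.3031 = 137.91 mL.
Additional alveolar pressure from trapping ≈ V_trapped / C = 137.91 / 50.556 = 2.728 cmH2O.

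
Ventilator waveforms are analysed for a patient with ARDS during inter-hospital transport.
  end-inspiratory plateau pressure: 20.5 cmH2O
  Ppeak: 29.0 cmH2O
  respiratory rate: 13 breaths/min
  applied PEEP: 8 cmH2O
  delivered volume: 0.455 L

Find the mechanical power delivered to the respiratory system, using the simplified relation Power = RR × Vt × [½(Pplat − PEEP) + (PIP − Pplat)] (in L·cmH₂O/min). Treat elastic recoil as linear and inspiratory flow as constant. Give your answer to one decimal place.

Per-breath work = Vt × [½(Pplat−PEEP) + (PIP−Pplat)] = 0.455 × [0.5×12.5 + 8.5] = 0.455 × 14.75 = 6.711 L·cmH2O.
Power = 13 × 6.711 = 87.243 L·cmH2O/min.

87.2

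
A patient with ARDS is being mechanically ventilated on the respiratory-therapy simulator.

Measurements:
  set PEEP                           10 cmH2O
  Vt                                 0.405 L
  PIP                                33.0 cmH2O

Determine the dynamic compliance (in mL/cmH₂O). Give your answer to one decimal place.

Dynamic compliance = Vt / (PIP − PEEP) = 405 / (33.0 − 10) = 405 / 23.0 = 17.609 mL/cmH2O.

17.6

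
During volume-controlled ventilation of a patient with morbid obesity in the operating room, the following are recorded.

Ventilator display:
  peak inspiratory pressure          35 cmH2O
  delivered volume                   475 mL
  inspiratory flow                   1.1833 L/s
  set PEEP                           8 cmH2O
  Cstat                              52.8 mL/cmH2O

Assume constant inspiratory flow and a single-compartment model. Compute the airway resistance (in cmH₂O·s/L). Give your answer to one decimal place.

Equation of motion (constant flow): PIP = Vt/C + R·V̇ + PEEP.
R·V̇ = PIP − Vt/C − PEEP = 35 − 475/52.8 − 8 = 35 − 8.996 − 8 = 18.004 cmH2O.
R = 18.004 / 1.1833 = 15.215 cmH2O·s/L.

15.2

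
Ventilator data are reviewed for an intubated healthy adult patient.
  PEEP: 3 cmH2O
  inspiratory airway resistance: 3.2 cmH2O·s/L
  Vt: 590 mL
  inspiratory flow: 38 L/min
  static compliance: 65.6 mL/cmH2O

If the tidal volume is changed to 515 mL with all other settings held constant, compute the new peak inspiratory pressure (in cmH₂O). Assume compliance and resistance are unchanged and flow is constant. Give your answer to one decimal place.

Flow: 38 L/min ÷ 60 = 0.6333 L/s.
PIP = Vt/C + R·V̇ + PEEP (constant-flow equation of motion).
Only the elastic term changes: ΔPIP = ΔVt / C = (515 − 590) / 65.6 = -1.143 cmH2O.
Original PIP = 590/65.6 + 3.2×0.6333 + 3 = 14.02 cmH2O; new PIP = 14.02 + (-1.143) = 12.877 cmH2O.

12.9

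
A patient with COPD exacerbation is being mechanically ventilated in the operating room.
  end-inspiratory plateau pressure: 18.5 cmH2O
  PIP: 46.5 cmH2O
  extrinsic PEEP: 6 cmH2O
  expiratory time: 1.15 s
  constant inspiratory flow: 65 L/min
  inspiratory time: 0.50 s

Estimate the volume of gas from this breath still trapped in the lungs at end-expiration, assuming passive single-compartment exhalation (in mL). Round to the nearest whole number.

Flow: 65 L/min ÷ 60 = 1.0833 L/s.
Vt = flow × Ti = 1.0833 L/s × 0.50 s × 1000 mL/L = 541.65 mL.
R = (PIP − Pplat)/V̇ = (46.5 − 18.5) / 1.0833 = 28.0/1.0833 = 25.847 cmH2O·s/L.
C = Vt/(Pplat − PEEP) = 541.65 / (18.5 − 6) = 541.65/12.5 = 43.332 mL/cmH2O.
τ = R × C = 25.847 × 0.04333 L/cmH2O = 1.12 s.
Fraction remaining = e^(−Te/τ) = e^(−1.15/1.12) = 0.3582.
Trapped volume = 541.65 × 0.3582 = 194.02 mL.

194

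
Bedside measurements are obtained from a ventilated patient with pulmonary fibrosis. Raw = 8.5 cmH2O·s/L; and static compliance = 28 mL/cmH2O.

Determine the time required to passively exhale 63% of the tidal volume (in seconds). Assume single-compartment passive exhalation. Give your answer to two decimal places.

0.24

τ = R × C = 8.5 × 28 mL/cmH2O = 8.5 × 0.028 L/cmH2O = 0.238 s.
Exhaled fraction f = 1 − e^(−t/τ) → t = −τ·ln(1 − f) = −0.238·ln(0.37) = 0.2366 s.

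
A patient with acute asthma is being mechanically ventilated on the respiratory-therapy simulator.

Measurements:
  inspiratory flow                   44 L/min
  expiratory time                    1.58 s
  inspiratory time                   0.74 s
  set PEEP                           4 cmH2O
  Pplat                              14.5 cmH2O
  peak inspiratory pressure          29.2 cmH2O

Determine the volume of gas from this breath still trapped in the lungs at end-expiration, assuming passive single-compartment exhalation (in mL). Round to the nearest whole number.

Flow: 44 L/min ÷ 60 = 0.7333 L/s.
Vt = flow × Ti = 0.7333 L/s × 0.74 s × 1000 mL/L = 542.64 mL.
R = (PIP − Pplat)/V̇ = (29.2 − 14.5) / 0.7333 = 14.7/0.7333 = 20.046 cmH2O·s/L.
C = Vt/(Pplat − PEEP) = 542.64 / (14.5 − 4) = 542.64/10.5 = 51.68 mL/cmH2O.
τ = R × C = 20.046 × 0.05168 L/cmH2O = 1.036 s.
Fraction remaining = e^(−Te/τ) = e^(−1.58/1.036) = 0.2176.
Trapped volume = 542.64 × 0.2176 = 118.08 mL.

118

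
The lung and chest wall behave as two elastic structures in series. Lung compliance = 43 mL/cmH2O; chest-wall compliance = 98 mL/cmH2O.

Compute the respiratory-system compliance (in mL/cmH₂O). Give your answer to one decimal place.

Lung and chest wall are elastances in series: 1/Crs = 1/CL + 1/Ccw.
1/Crs = 1/43 + 1/98 = 0.03346.
Crs = 29.886 mL/cmH2O.

29.9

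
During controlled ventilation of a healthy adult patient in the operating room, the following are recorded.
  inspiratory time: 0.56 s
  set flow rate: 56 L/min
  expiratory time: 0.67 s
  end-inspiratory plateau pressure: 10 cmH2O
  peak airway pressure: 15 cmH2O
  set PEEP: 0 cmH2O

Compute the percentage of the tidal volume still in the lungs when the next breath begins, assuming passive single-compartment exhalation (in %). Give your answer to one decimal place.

Flow: 56 L/min ÷ 60 = 0.9333 L/s.
Vt = flow × Ti = 0.9333 L/s × 0.56 s × 1000 mL/L = 522.65 mL.
R = (PIP − Pplat)/V̇ = (15 − 10) / 0.9333 = 5.0/0.9333 = 5.357 cmH2O·s/L.
C = Vt/(Pplat − PEEP) = 522.65 / (10 − 0) = 522.65/10.0 = 52.265 mL/cmH2O.
τ = R × C = 5.357 × 0.05227 L/cmH2O = 0.28 s.
Fraction remaining at end-expiration = e^(−Te/τ) = e^(−0.67/0.28) = 0.09137 → 9.137%.

9.1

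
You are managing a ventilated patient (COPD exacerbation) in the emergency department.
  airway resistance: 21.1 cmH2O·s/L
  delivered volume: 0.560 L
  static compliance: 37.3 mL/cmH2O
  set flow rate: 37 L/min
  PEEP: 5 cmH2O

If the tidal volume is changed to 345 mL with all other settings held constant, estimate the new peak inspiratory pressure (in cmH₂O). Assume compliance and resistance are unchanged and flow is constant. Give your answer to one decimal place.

Flow: 37 L/min ÷ 60 = 0.6167 L/s.
PIP = Vt/C + R·V̇ + PEEP (constant-flow equation of motion).
Only the elastic term changes: ΔPIP = ΔVt / C = (345 − 560) / 37.3 = -5.764 cmH2O.
Original PIP = 560/37.3 + 21.1×0.6167 + 5 = 33.026 cmH2O; new PIP = 33.026 + (-5.764) = 27.262 cmH2O.

27.3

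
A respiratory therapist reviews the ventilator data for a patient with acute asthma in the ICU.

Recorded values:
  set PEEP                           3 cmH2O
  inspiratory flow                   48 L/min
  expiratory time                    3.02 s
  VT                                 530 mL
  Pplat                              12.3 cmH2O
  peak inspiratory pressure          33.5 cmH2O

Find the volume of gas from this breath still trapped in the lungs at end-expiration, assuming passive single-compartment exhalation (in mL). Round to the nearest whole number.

Flow: 48 L/min ÷ 60 = 0.8 L/s.
R = (PIP − Pplat)/V̇ = (33.5 − 12.3) / 0.8 = 21.2/0.8 = 26.5 cmH2O·s/L.
C = Vt/(Pplat − PEEP) = 530.0 / (12.3 − 3) = 530.0/9.3 = 56.989 mL/cmH2O.
τ = R × C = 26.5 × 0.05699 L/cmH2O = 1.51 s.
Fraction remaining = e^(−Te/τ) = e^(−3.02/1.51) = 0.1353.
Trapped volume = 530.0 × 0.1353 = 71.709 mL.

72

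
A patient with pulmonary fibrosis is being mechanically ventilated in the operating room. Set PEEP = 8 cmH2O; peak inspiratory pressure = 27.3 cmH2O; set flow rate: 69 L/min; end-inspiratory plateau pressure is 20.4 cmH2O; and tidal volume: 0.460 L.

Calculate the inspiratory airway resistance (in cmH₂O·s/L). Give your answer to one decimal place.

Flow: 69 L/min ÷ 60 = 1.15 L/s.
Raw = (PIP − Pplat) / flow = (27.3 − 20.4) / 1.15 = 6.9 / 1.15 = 6.0 cmH2O·s/L.

6.0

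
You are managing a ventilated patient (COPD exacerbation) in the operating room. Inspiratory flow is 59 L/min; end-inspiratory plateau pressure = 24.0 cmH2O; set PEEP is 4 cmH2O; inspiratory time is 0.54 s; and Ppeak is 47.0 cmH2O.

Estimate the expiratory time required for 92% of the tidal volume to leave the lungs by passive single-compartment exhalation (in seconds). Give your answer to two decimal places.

1.57

Flow: 59 L/min ÷ 60 = 0.9833 L/s.
Vt = flow × Ti = 0.9833 L/s × 0.54 s × 1000 mL/L = 530.98 mL.
R = (PIP − Pplat)/V̇ = (47.0 − 24.0) / 0.9833 = 23.0/0.9833 = 23.391 cmH2O·s/L.
C = Vt/(Pplat − PEEP) = 530.98 / (24.0 − 4) = 530.98/20.0 = 26.549 mL/cmH2O.
τ = R × C = 23.391 × 0.02655 L/cmH2O = 0.621 s.
t = −τ·ln(1 − 0.92) = −0.621·ln(0.08) = 1.568 s.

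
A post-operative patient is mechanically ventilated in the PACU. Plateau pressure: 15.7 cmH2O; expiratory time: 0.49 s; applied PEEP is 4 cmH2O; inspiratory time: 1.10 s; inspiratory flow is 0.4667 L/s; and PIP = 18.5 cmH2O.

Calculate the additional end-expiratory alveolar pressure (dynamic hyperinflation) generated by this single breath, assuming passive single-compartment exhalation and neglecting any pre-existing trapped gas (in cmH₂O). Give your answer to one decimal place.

1.8

Vt = flow × Ti = 0.4667 L/s × 1.10 s × 1000 mL/L = 513.37 mL.
R = (PIP − Pplat)/V̇ = (18.5 − 15.7) / 0.4667 = 2.8/0.4667 = 6.0 cmH2O·s/L.
C = Vt/(Pplat − PEEP) = 513.37 / (15.7 − 4) = 513.37/11.7 = 43.878 mL/cmH2O.
τ = R × C = 6.0 × 0.04388 L/cmH2O = 0.2633 s.
Fraction remaining = e^(−Te/τ) = e^(−0.49/0.2633) = 0.1555; trapped volume = 513.37 × 0.1555 = 79.829 mL.
Additional alveolar pressure from trapping ≈ V_trapped / C = 79.829 / 43.878 = 1.819 cmH2O.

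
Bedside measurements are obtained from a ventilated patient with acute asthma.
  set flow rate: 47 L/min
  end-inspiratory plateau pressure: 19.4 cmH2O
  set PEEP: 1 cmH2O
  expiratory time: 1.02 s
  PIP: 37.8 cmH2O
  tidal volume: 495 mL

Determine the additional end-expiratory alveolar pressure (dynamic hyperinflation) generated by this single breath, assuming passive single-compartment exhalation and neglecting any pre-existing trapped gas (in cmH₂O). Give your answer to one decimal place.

Flow: 47 L/min ÷ 60 = 0.7833 L/s.
R = (PIP − Pplat)/V̇ = (37.8 − 19.4) / 0.7833 = 18.4/0.7833 = 23.49 cmH2O·s/L.
C = Vt/(Pplat − PEEP) = 495.0 / (19.4 − 1) = 495.0/18.4 = 26.902 mL/cmH2O.
τ = R × C = 23.49 × 0.0269 L/cmH2O = 0.6319 s.
Fraction remaining = e^(−Te/τ) = e^(−1.02/0.6319) = 0.1991; trapped volume = 495.0 × 0.1991 = 98.555 mL.
Additional alveolar pressure from trapping ≈ V_trapped / C = 98.555 / 26.902 = 3.663 cmH2O.

3.7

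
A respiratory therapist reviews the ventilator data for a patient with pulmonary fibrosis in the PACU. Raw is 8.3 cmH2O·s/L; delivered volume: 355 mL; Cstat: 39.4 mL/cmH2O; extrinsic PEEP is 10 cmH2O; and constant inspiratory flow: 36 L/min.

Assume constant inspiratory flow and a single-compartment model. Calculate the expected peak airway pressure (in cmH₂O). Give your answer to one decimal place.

24.0

Flow: 36 L/min ÷ 60 = 0.6 L/s.
Equation of motion (constant flow): PIP = Vt/C + R·V̇ + PEEP.
PIP = 355/39.4 + 8.3×0.6 + 10 = 9.01 + 4.98 + 10 = 23.99 cmH2O.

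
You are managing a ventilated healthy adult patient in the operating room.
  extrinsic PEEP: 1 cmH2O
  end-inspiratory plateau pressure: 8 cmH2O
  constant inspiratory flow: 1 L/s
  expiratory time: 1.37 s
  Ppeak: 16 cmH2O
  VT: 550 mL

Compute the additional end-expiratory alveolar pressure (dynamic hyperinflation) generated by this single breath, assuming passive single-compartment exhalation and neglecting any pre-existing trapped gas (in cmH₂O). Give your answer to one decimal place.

R = (PIP − Pplat)/V̇ = (16 − 8) / 1 = 8.0/1 = 8.0 cmH2O·s/L.
C = Vt/(Pplat − PEEP) = 550.0 / (8 − 1) = 550.0/7.0 = 78.571 mL/cmH2O.
τ = R × C = 8.0 × 0.07857 L/cmH2O = 0.6286 s.
Fraction remaining = e^(−Te/τ) = e^(−1.37/0.6286) = 0.1131; trapped volume = 550.0 × 0.1131 = 62.205 mL.
Additional alveolar pressure from trapping ≈ V_trapped / C = 62.205 / 78.571 = 0.7917 cmH2O.

0.8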